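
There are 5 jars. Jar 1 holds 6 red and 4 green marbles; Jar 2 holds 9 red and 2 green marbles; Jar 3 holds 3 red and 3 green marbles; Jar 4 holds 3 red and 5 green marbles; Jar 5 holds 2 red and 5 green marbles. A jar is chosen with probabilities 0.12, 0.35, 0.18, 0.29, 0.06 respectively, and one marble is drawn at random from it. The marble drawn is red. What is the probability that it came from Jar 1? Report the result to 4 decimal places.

Posterior probability ≈ 0.1254

P(red|Jar 1) = 0.6; P(red|Jar 2) = 0.8182; P(red|Jar 3) = 0.5; P(red|Jar 4) = 0.375; P(red|Jar 5) = 0.2857.
Prior × likelihood for each source: 0.12·0.6=0.07200, 0.35·0.8182=0.2864, 0.18·0.5=0.09000, 0.29·0.375=0.1087, 0.06·0.2857=0.01714. Summing gives P(red) = 0.57426.
P(Jar 1 | red) = 0.07200 / 0.57426 = 0.1254.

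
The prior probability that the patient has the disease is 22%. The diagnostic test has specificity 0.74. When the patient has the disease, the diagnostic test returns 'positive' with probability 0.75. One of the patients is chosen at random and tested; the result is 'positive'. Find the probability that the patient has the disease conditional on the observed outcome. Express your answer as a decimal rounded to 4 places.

P(H | E) ≈ 0.4486

Let H be the event that the patient has the disease. P(H) = 0.22, so P(¬H) = 0.78. With E the 'positive' result, P(E|H) = 0.75 and P(E|¬H) = 0.26.
P(E) = 0.75·0.22 + 0.26·0.78 = 0.16500 + 0.20280 = 0.36780.
By Bayes' theorem, P(H|E) = 0.16500 / 0.36780 = 0.4486.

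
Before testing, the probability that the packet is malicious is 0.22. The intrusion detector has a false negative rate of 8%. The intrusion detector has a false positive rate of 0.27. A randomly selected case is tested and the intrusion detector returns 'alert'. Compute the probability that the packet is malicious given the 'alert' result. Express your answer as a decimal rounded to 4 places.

P(H | E) ≈ 0.4901

Let H be the event that the packet is malicious. P(H) = 0.22, so P(¬H) = 0.78. With E the 'alert' result, P(E|H) = 0.92 and P(E|¬H) = 0.27.
P(E) = 0.92·0.22 + 0.27·0.78 = 0.20240 + 0.21060 = 0.41300.
By Bayes' theorem, P(H|E) = 0.20240 / 0.41300 = 0.4901.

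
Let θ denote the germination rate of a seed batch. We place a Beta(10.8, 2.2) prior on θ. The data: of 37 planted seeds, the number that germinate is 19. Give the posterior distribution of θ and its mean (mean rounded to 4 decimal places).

The binomial likelihood is conjugate to the Beta prior: with 19 successes and 18 failures, the posterior is Beta(10.8+19, 2.2+18) = Beta(29.8, 20.2).
E[θ | data] = 29.8/(29.8+20.2) = 0.5960.

Posterior: Beta(29.8, 20.2); mean ≈ 0.5960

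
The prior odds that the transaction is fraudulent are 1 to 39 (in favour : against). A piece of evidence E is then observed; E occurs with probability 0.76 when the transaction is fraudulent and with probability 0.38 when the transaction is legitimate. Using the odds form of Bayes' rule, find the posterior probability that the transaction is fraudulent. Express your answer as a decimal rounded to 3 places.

Prior odds = 1/39 = 0.025641. In log-odds, ln(0.025641) = -3.6636.
Add log likelihood ratio: ln(2.0000) = 0.69315.
Posterior log-odds = -2.9704, so posterior odds = exp(-2.9704) = 0.051282. Converting, P(H|E) = 0.051282/1.0513 = 0.049.

Posterior probability ≈ 0.049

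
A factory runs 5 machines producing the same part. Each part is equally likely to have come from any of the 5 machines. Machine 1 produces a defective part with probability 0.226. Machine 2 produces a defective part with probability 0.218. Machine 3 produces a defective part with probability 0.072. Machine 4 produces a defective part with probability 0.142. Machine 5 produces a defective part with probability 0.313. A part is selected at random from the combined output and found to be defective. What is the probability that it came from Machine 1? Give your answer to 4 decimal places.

Posterior probability ≈ 0.2327

Tabulate prior·likelihood by source: [1] prior 0.2, lik 0.226, product 0.04520; [2] prior 0.2, lik 0.218, product 0.04360; [3] prior 0.2, lik 0.072, product 0.01440; [4] prior 0.2, lik 0.142, product 0.02840; [5] prior 0.2, lik 0.313, product 0.06260.
Normalizing constant = 0.19420; the posterior for Machine 1 is its product over the sum, 0.04520/0.19420 = 0.2327.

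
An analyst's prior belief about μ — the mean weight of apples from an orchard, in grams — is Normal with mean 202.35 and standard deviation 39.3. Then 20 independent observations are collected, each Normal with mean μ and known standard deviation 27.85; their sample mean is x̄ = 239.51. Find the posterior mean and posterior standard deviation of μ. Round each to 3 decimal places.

Prior precision 1/τ₀² = 1/39.3² = 0.00064746; data precision n/σ² = 20/27.85² = 0.0257857.
Posterior precision = 0.00064746 + 0.0257857 = 0.0264332, giving posterior SD = 1/√0.0264332 = 6.151.
Posterior mean = (0.00064746·202.35 + 0.0257857·239.51) / 0.0264332 = 238.600.

Posterior mean ≈ 238.600; posterior SD ≈ 6.151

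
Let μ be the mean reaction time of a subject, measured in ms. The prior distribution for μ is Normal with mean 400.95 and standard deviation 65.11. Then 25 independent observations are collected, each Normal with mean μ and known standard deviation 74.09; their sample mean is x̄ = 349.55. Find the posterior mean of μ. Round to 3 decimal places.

Prior precision 1/τ₀² = 1/65.11² = 0.00023589; data precision n/σ² = 25/74.09² = 0.00455429.
Posterior precision = 0.00023589 + 0.00455429 = 0.00479018.
Posterior mean = (0.00023589·400.95 + 0.00455429·349.55) / 0.00479018 = 352.081.

Posterior mean ≈ 352.081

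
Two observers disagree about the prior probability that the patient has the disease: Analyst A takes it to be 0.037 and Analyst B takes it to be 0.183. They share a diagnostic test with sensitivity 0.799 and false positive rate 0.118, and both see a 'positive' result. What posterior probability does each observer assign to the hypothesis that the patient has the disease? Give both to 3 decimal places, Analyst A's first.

Analyst A: 0.206; Analyst B: 0.603

The likelihood ratio for a 'positive' result is 0.799/0.118 = 6.7712.
Analyst A: prior odds 0.037/0.963 = 0.038422; posterior odds 0.26016; posterior probability 0.206.
Analyst B: prior odds 0.183/0.817 = 0.22399; posterior odds 1.5167; posterior probability 0.603.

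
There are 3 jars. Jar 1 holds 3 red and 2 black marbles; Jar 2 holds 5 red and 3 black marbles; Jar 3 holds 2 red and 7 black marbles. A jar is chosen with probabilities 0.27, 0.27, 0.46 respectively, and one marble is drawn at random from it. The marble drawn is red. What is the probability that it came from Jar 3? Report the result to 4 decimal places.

Tabulate prior·likelihood by source: [1] prior 0.27, lik 0.6, product 0.1620; [2] prior 0.27, lik 0.625, product 0.1688; [3] prior 0.46, lik 0.2222, product 0.1022.
Normalizing constant = 0.43297; the posterior for Jar 3 is its product over the sum, 0.1022/0.43297 = 0.2361.

Posterior probability ≈ 0.2361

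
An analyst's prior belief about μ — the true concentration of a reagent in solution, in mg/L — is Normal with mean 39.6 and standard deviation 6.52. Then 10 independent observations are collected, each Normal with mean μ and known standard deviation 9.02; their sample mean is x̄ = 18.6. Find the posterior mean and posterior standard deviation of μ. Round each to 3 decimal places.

Posterior mean ≈ 21.974; posterior SD ≈ 2.613

Prior precision 1/τ₀² = 1/6.52² = 0.0235237; data precision n/σ² = 10/9.02² = 0.122910.
Posterior precision = 0.0235237 + 0.122910 = 0.146434, giving posterior SD = 1/√0.146434 = 2.613.
Posterior mean = (0.0235237·39.6 + 0.122910·18.6) / 0.146434 = 21.974.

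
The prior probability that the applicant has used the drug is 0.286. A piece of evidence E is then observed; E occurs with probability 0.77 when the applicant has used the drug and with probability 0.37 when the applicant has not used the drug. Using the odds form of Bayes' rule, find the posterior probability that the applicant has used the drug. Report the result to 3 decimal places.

Prior odds = 0.286/(1−0.286) = 0.40056.
Likelihood ratio for E = 0.77/0.37 = 2.0811.
Posterior odds = prior odds × LR = 0.83360.
Posterior probability = odds/(1+odds) = 0.83360/1.8336 = 0.455.

Posterior probability ≈ 0.455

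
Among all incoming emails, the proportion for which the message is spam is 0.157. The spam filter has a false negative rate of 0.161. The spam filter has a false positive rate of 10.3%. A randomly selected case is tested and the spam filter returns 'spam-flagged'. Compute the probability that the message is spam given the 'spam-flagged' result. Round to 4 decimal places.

Write H for 'the message is spam'. Prior odds H:¬H = 0.157/0.843 = 0.18624. For the 'spam-flagged' outcome, the likelihood ratio is 0.839/0.103 = 8.1456.
Posterior odds = 0.18624 × 8.1456 = 1.5170, so P(H|E) = 1.5170/(1+1.5170) = 0.6027.

P(H | E) ≈ 0.6027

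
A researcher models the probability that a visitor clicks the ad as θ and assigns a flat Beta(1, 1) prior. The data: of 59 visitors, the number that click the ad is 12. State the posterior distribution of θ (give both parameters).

Observing 12 successes and 47 failures updates Beta(1, 1) by adding the success and failure counts to the two shape parameters: α = 1+12 = 13, β = 1+47 = 48.

Posterior: Beta(13, 48)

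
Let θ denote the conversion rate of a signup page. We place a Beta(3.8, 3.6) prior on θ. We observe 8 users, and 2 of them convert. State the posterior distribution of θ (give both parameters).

Observing 2 successes and 6 failures updates Beta(3.8, 3.6) by adding the success and failure counts to the two shape parameters: α = 3.8+2 = 5.8, β = 3.6+6 = 9.6.

Posterior: Beta(5.8, 9.6)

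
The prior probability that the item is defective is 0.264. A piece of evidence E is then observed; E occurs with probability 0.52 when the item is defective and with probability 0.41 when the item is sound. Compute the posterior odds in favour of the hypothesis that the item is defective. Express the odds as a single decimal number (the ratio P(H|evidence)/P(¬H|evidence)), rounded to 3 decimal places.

Prior odds = 0.264/(1−0.264) = 0.35870.
Likelihood ratio for E = 0.52/0.41 = 1.2683.
Posterior odds = prior odds × LR = 0.45493.

Posterior odds ≈ 0.455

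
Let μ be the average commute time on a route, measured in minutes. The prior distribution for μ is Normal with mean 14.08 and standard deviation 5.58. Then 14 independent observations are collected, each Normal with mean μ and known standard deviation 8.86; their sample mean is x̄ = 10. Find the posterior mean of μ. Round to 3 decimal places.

With known σ, the Normal prior is conjugate. Weight on the data is w = (n/σ²)/(n/σ² + 1/τ₀²) = 0.178345/(0.178345+0.0321168) = 0.84740.
Posterior mean = w·x̄ + (1−w)·μ₀ = 0.84740·10 + 0.15260·14.08 = 10.623.

Posterior mean ≈ 10.623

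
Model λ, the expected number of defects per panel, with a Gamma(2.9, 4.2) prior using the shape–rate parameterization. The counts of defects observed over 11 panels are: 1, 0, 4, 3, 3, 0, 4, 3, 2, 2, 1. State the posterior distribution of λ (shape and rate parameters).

Posterior: Gamma(shape=25.9, rate=15.2)

The Poisson likelihood adds the total count to the shape and the number of exposure periods to the rate. Here ∑xᵢ = 23 and n = 11, so shape 2.9→25.9 and rate 4.2→15.2.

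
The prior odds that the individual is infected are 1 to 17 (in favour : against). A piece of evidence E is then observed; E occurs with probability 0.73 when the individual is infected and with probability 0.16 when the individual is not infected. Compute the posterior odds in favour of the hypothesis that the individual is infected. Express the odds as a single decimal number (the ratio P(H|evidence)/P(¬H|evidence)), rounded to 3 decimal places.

Prior odds = 1/17 = 0.058824.
Likelihood ratio for E = 0.73/0.16 = 4.5625.
Posterior odds = prior odds × LR = 0.26838.

Posterior odds ≈ 0.268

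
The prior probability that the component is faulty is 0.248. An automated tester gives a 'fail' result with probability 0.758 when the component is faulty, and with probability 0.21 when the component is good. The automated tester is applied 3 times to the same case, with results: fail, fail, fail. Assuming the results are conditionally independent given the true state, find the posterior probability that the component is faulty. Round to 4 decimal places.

Posterior P(H) ≈ 0.9394

Let H be the event that the component is faulty; start with P(H) = 0.248. P('fail'|H) = 0.758, P('fail'|¬H) = 0.21.
Update on result 1 ('fail'): P(H) ← 0.758·0.2480 / (0.758·0.2480 + 0.21·0.7520) = 0.18798/0.34590 = 0.5435.
Update on result 2 ('fail'): P(H) ← 0.758·0.5435 / (0.758·0.5435 + 0.21·0.4565) = 0.41194/0.50781 = 0.8112.
Update on result 3 ('fail'): P(H) ← 0.758·0.8112 / (0.758·0.8112 + 0.21·0.1888) = 0.61489/0.65454 = 0.9394.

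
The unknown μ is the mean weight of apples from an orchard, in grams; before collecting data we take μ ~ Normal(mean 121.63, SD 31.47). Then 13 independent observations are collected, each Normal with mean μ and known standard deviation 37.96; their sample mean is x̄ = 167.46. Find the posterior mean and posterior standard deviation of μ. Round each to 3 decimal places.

Posterior mean ≈ 162.847; posterior SD ≈ 9.984

With known σ, the Normal prior is conjugate. Weight on the data is w = (n/σ²)/(n/σ² + 1/τ₀²) = 0.00902175/(0.00902175+0.00100973) = 0.89934.
Posterior mean = w·x̄ + (1−w)·μ₀ = 0.89934·167.46 + 0.10066·121.63 = 162.847. Posterior variance = 1/(0.00902175+0.00100973) = 99.6861, so SD = 9.984.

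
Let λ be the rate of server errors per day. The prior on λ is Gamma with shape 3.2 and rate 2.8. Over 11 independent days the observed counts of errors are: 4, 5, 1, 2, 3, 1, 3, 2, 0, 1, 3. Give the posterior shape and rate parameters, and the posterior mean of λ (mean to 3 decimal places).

Posterior: Gamma(shape=28.2, rate=13.8); mean ≈ 2.043

Total count ∑xᵢ = 25 over n = 11 days.
Gamma is conjugate to the Poisson likelihood: posterior is Gamma(shape = 3.2+25 = 28.2, rate = 2.8+11 = 13.8).
Posterior mean = shape/rate = 28.2/13.8 = 2.043.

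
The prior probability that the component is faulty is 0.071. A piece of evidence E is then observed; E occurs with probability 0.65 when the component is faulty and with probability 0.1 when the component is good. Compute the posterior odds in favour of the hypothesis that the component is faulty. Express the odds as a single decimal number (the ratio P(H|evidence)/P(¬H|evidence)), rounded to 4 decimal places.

Prior odds = 0.071/(1−0.071) = 0.076426.
Likelihood ratio for E = 0.65/0.1 = 6.5000.
Posterior odds = prior odds × LR = 0.49677.

Posterior odds ≈ 0.4968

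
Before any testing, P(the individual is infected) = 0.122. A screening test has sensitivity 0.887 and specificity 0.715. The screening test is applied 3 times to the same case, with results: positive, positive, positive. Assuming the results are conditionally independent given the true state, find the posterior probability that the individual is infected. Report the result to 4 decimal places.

Let H be the event that the individual is infected; start with P(H) = 0.122. P('positive'|H) = 0.887, P('positive'|¬H) = 0.285.
Update on result 1 ('positive'): P(H) ← 0.887·0.1220 / (0.887·0.1220 + 0.285·0.8780) = 0.10821/0.35844 = 0.3019.
Update on result 2 ('positive'): P(H) ← 0.887·0.3019 / (0.887·0.3019 + 0.285·0.6981) = 0.26778/0.46674 = 0.5737.
Update on result 3 ('positive'): P(H) ← 0.887·0.5737 / (0.887·0.5737 + 0.285·0.4263) = 0.50890/0.63039 = 0.8073.

Posterior P(H) ≈ 0.8073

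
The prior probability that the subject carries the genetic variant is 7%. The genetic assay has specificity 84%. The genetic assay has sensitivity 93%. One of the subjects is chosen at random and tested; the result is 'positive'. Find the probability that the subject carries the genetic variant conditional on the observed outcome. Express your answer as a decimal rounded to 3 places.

Write H for 'the subject carries the genetic variant'. Prior odds H:¬H = 0.07/0.93 = 0.075269. For the 'positive' outcome, the likelihood ratio is 0.93/0.16 = 5.8125.
Posterior odds = 0.075269 × 5.8125 = 0.43750, so P(H|E) = 0.43750/(1+0.43750) = 0.304.

P(H | E) ≈ 0.304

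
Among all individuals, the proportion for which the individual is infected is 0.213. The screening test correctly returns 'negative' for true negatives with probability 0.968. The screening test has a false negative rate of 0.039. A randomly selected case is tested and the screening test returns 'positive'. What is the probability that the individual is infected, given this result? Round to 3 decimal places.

P(H | E) ≈ 0.890

Let H be the event that the individual is infected. P(H) = 0.213, so P(¬H) = 0.787. With E the 'positive' result, P(E|H) = 0.961 and P(E|¬H) = 0.032.
P(E) = 0.961·0.213 + 0.032·0.787 = 0.20469 + 0.025184 = 0.22988.
By Bayes' theorem, P(H|E) = 0.20469 / 0.22988 = 0.890.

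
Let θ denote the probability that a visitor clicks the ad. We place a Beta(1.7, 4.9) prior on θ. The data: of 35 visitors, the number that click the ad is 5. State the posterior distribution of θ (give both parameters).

Posterior: Beta(6.7, 34.9)

The binomial likelihood is conjugate to the Beta prior: with 5 successes and 30 failures, the posterior is Beta(1.7+5, 4.9+30) = Beta(6.7, 34.9).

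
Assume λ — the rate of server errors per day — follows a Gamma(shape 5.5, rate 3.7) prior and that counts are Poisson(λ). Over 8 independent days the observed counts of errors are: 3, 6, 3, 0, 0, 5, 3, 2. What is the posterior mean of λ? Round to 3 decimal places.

The Poisson likelihood adds the total count to the shape and the number of exposure periods to the rate. Here ∑xᵢ = 22 and n = 8, so shape 5.5→27.5 and rate 3.7→11.7.
E[λ | data] = 27.5/11.7 = 2.350.

Posterior mean ≈ 2.350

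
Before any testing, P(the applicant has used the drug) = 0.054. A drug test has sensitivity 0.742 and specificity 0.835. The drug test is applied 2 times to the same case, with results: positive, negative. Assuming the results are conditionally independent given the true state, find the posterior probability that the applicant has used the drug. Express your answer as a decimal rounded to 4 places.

With H the event that the applicant has used the drug, the joint likelihood of the observed sequence is P(data|H) = 0.742·0.258 = 0.19144 and P(data|¬H) = 0.165·0.835 = 0.13778.
Bayes: P(H|data) = 0.054·0.19144 / (0.054·0.19144 + 0.946·0.13778) = 0.010338/0.14067 = 0.0735.

Posterior P(H) ≈ 0.0735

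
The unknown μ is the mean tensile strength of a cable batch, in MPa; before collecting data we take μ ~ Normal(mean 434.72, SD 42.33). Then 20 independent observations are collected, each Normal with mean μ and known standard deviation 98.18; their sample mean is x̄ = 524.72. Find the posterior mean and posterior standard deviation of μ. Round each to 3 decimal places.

Posterior mean ≈ 505.643; posterior SD ≈ 19.489

Prior precision 1/τ₀² = 1/42.33² = 0.00055809; data precision n/σ² = 20/98.18² = 0.00207484.
Posterior precision = 0.00055809 + 0.00207484 = 0.00263293, giving posterior SD = 1/√0.00263293 = 19.489.
Posterior mean = (0.00055809·434.72 + 0.00207484·524.72) / 0.00263293 = 505.643.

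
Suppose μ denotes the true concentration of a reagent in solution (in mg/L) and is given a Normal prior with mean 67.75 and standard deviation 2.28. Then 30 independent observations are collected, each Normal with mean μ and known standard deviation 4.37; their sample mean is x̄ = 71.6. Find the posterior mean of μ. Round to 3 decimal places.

Posterior mean ≈ 71.180

Prior precision 1/τ₀² = 1/2.28² = 0.192367; data precision n/σ² = 30/4.37² = 1.57094.
Posterior precision = 0.192367 + 1.57094 = 1.76330.
Posterior mean = (0.192367·67.75 + 1.57094·71.6) / 1.76330 = 71.180.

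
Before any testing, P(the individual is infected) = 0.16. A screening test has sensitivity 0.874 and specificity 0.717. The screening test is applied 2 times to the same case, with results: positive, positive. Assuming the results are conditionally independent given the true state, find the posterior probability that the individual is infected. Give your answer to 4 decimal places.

Posterior P(H) ≈ 0.6450

With H the event that the individual is infected, the joint likelihood of the observed sequence is P(data|H) = 0.874·0.874 = 0.76388 and P(data|¬H) = 0.283·0.283 = 0.080089.
Bayes: P(H|data) = 0.16·0.76388 / (0.16·0.76388 + 0.84·0.080089) = 0.12222/0.18949 = 0.6450.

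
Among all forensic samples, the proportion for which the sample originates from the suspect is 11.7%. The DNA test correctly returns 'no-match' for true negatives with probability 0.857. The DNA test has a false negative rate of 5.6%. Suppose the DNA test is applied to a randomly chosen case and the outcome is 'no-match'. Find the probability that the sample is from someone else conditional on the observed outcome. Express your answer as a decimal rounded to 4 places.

P(¬H | E) ≈ 0.9914

Let H be the event that the sample originates from the suspect. P(H) = 0.117, so P(¬H) = 0.883. With E the 'no-match' result, P(E|H) = 0.056 and P(E|¬H) = 0.857.
P(E) = 0.056·0.117 + 0.857·0.883 = 0.0065520 + 0.75673 = 0.76328.
By Bayes' theorem, P(H|E) = 0.0065520 / 0.76328 = 0.0086. Hence P(¬H|E) = 1 − 0.0086 = 0.9914.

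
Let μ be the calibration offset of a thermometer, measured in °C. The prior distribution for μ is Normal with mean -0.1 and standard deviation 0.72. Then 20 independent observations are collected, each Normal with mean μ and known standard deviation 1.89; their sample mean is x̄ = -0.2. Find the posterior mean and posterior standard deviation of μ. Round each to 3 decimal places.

Posterior mean ≈ -0.174; posterior SD ≈ 0.364

Prior precision 1/τ₀² = 1/0.72² = 1.92901; data precision n/σ² = 20/1.89² = 5.59895.
Posterior precision = 1.92901 + 5.59895 = 7.52796, giving posterior SD = 1/√7.52796 = 0.364.
Posterior mean = (1.92901·-0.1 + 5.59895·-0.2) / 7.52796 = -0.174.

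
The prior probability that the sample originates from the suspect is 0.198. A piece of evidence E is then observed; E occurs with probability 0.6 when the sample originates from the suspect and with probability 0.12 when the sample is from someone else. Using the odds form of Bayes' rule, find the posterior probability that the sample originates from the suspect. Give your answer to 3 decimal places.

Posterior probability ≈ 0.552

Prior odds = 0.198/(1−0.198) = 0.24688.
Likelihood ratio for E = 0.6/0.12 = 5.0000.
Posterior odds = prior odds × LR = 1.2344.
Posterior probability = odds/(1+odds) = 1.2344/2.2344 = 0.552.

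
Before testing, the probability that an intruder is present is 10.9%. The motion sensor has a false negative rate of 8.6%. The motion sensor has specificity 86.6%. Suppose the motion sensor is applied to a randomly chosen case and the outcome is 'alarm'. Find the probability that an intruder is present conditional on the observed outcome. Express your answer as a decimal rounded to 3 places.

P(H | E) ≈ 0.455

Write H for 'an intruder is present'. Prior odds H:¬H = 0.109/0.891 = 0.12233. For the 'alarm' outcome, the likelihood ratio is 0.914/0.134 = 6.8209.
Posterior odds = 0.12233 × 6.8209 = 0.83443, so P(H|E) = 0.83443/(1+0.83443) = 0.455.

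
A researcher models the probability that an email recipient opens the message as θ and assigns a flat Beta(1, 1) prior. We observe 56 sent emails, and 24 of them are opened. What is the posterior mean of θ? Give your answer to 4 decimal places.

The binomial likelihood is conjugate to the Beta prior: with 24 successes and 32 failures, the posterior is Beta(1+24, 1+32) = Beta(25, 33).
Posterior mean = α/(α+β) = 25/58 = 0.4310.

Posterior mean ≈ 0.4310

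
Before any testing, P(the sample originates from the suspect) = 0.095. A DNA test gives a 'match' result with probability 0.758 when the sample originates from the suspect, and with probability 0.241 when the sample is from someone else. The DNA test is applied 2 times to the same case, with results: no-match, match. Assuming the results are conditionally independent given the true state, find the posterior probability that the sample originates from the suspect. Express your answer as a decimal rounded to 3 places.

With H the event that the sample originates from the suspect, the joint likelihood of the observed sequence is P(data|H) = 0.242·0.758 = 0.18344 and P(data|¬H) = 0.759·0.241 = 0.18292.
Bayes: P(H|data) = 0.095·0.18344 / (0.095·0.18344 + 0.905·0.18292) = 0.017426/0.18297 = 0.0952.

Posterior P(H) ≈ 0.095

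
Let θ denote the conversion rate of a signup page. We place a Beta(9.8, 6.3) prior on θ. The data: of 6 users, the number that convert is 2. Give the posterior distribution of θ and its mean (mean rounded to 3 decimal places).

The binomial likelihood is conjugate to the Beta prior: with 2 successes and 4 failures, the posterior is Beta(9.8+2, 6.3+4) = Beta(11.8, 10.3).
Posterior mean = α/(α+β) = 11.8/22.1 = 0.534.

Posterior: Beta(11.8, 10.3); mean ≈ 0.534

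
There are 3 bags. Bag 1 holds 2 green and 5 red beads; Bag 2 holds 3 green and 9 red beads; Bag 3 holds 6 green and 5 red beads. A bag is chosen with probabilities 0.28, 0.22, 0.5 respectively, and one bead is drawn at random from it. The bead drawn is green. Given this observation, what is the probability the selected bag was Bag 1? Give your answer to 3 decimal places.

Posterior probability ≈ 0.196

Tabulate prior·likelihood by source: [1] prior 0.28, lik 0.2857, product 0.08000; [2] prior 0.22, lik 0.25, product 0.05500; [3] prior 0.5, lik 0.5455, product 0.2727.
Normalizing constant = 0.40773; the posterior for Bag 1 is its product over the sum, 0.08000/0.40773 = 0.196.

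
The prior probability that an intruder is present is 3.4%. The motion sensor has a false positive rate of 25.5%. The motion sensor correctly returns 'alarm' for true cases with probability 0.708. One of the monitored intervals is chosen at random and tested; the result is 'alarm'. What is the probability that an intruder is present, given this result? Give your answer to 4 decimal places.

P(H | E) ≈ 0.0890

Write H for 'an intruder is present'. Prior odds H:¬H = 0.034/0.966 = 0.035197. For the 'alarm' outcome, the likelihood ratio is 0.708/0.255 = 2.7765.
Posterior odds = 0.035197 × 2.7765 = 0.097723, so P(H|E) = 0.097723/(1+0.097723) = 0.0890.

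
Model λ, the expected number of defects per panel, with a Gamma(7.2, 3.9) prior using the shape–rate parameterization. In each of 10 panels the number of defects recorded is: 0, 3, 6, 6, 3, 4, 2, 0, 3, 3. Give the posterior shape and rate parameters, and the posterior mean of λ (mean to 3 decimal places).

Posterior: Gamma(shape=37.2, rate=13.9); mean ≈ 2.676

The Poisson likelihood adds the total count to the shape and the number of exposure periods to the rate. Here ∑xᵢ = 30 and n = 10, so shape 7.2→37.2 and rate 3.9→13.9.
E[λ | data] = 37.2/13.9 = 2.676.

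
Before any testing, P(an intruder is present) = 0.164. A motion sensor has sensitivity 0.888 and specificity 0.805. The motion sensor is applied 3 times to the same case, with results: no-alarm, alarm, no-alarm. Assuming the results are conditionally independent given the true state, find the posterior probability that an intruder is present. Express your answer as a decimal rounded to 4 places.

With H the event that an intruder is present, the joint likelihood of the observed sequence is P(data|H) = 0.112·0.888·0.112 = 0.011139 and P(data|¬H) = 0.805·0.195·0.805 = 0.12636.
Bayes: P(H|data) = 0.164·0.011139 / (0.164·0.011139 + 0.836·0.12636) = 0.0018268/0.10747 = 0.0170.

Posterior P(H) ≈ 0.0170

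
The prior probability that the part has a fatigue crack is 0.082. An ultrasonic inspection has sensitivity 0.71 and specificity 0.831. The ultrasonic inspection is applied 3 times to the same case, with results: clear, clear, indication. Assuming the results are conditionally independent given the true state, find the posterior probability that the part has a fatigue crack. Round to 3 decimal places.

With H the event that the part has a fatigue crack, the joint likelihood of the observed sequence is P(data|H) = 0.29·0.29·0.71 = 0.059711 and P(data|¬H) = 0.831·0.831·0.169 = 0.11670.
Bayes: P(H|data) = 0.082·0.059711 / (0.082·0.059711 + 0.918·0.11670) = 0.0048963/0.11203 = 0.0437.

Posterior P(H) ≈ 0.044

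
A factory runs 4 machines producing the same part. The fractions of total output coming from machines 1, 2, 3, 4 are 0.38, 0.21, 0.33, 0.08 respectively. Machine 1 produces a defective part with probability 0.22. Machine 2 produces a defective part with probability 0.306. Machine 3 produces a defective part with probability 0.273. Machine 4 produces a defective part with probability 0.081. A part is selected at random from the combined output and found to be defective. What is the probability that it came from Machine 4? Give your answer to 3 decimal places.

Posterior probability ≈ 0.027

Tabulate prior·likelihood by source: [1] prior 0.38, lik 0.22, product 0.08360; [2] prior 0.21, lik 0.306, product 0.06426; [3] prior 0.33, lik 0.273, product 0.09009; [4] prior 0.08, lik 0.081, product 0.006480.
Normalizing constant = 0.24443; the posterior for Machine 4 is its product over the sum, 0.006480/0.24443 = 0.027.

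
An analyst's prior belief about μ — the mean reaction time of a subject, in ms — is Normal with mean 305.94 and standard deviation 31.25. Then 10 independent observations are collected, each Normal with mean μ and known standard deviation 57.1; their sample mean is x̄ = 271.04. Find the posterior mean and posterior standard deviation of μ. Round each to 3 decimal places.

Prior precision 1/τ₀² = 1/31.25² = 0.00102400; data precision n/σ² = 10/57.1² = 0.00306710.
Posterior precision = 0.00102400 + 0.00306710 = 0.00409110, giving posterior SD = 1/√0.00409110 = 15.634.
Posterior mean = (0.00102400·305.94 + 0.00306710·271.04) / 0.00409110 = 279.775.

Posterior mean ≈ 279.775; posterior SD ≈ 15.634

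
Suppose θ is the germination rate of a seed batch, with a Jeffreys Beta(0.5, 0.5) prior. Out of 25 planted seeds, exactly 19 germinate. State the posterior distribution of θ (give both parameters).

Posterior: Beta(19.5, 6.5)

The binomial likelihood is conjugate to the Beta prior: with 19 successes and 6 failures, the posterior is Beta(0.5+19, 0.5+6) = Beta(19.5, 6.5).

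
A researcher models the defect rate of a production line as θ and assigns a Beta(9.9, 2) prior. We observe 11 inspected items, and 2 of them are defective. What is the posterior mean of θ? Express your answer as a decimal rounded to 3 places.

Posterior mean ≈ 0.520

The binomial likelihood is conjugate to the Beta prior: with 2 successes and 9 failures, the posterior is Beta(9.9+2, 2+9) = Beta(11.9, 11).
E[θ | data] = 11.9/(11.9+11) = 0.520.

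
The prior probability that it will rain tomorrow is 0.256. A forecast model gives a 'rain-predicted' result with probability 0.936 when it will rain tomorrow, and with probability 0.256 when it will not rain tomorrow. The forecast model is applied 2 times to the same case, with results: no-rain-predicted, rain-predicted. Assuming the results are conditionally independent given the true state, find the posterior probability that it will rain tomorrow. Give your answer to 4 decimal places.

With H the event that it will rain tomorrow, the joint likelihood of the observed sequence is P(data|H) = 0.064·0.936 = 0.059904 and P(data|¬H) = 0.744·0.256 = 0.19046.
Bayes: P(H|data) = 0.256·0.059904 / (0.256·0.059904 + 0.744·0.19046) = 0.015335/0.15704 = 0.0977.

Posterior P(H) ≈ 0.0977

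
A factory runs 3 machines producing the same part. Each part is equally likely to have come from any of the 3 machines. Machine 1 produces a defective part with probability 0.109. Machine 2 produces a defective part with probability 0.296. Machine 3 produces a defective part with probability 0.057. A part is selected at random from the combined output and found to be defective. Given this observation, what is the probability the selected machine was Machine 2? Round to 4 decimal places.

Posterior probability ≈ 0.6407

P(defective|M1) = 0.109; P(defective|M2) = 0.296; P(defective|M3) = 0.057.
Prior × likelihood for each source: 0.333333·0.109=0.03633, 0.333333·0.296=0.09867, 0.333333·0.057=0.01900. Summing gives P(defective) = 0.15400.
P(Machine 2 | defective) = 0.09867 / 0.15400 = 0.6407.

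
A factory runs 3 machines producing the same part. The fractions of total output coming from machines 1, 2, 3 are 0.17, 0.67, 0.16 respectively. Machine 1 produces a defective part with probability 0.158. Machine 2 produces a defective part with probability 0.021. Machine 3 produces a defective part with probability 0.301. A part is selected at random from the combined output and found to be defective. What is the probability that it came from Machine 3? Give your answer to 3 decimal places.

Posterior probability ≈ 0.541

P(defective|M1) = 0.158; P(defective|M2) = 0.021; P(defective|M3) = 0.301.
Prior × likelihood for each source: 0.17·0.158=0.02686, 0.67·0.021=0.01407, 0.16·0.301=0.04816. Summing gives P(defective) = 0.089090.
P(Machine 3 | defective) = 0.04816 / 0.089090 = 0.541.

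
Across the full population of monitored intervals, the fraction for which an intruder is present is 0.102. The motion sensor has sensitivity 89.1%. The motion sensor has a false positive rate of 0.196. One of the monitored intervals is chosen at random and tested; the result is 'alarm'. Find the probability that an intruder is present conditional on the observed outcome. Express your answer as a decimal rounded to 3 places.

Write H for 'an intruder is present'. Prior odds H:¬H = 0.102/0.898 = 0.11359. For the 'alarm' outcome, the likelihood ratio is 0.891/0.196 = 4.5459.
Posterior odds = 0.11359 × 4.5459 = 0.51635, so P(H|E) = 0.51635/(1+0.51635) = 0.341.

P(H | E) ≈ 0.341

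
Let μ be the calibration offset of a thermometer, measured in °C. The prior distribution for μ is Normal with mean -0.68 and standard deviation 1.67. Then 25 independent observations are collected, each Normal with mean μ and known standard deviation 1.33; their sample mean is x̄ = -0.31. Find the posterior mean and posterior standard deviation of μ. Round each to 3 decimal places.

With known σ, the Normal prior is conjugate. Weight on the data is w = (n/σ²)/(n/σ² + 1/τ₀²) = 14.1331/(14.1331+0.358564) = 0.97526.
Posterior mean = w·x̄ + (1−w)·μ₀ = 0.97526·-0.31 + 0.024743·-0.68 = -0.319. Posterior variance = 1/(14.1331+0.358564) = 0.0690053, so SD = 0.263.

Posterior mean ≈ -0.319; posterior SD ≈ 0.263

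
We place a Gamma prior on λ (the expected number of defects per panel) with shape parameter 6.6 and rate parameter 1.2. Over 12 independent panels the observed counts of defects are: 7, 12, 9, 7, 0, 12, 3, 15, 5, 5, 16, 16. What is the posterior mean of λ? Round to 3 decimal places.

Posterior mean ≈ 8.606

Total count ∑xᵢ = 107 over n = 12 panels.
Gamma is conjugate to the Poisson likelihood: posterior is Gamma(shape = 6.6+107 = 113.6, rate = 1.2+12 = 13.2).
E[λ | data] = 113.6/13.2 = 8.606.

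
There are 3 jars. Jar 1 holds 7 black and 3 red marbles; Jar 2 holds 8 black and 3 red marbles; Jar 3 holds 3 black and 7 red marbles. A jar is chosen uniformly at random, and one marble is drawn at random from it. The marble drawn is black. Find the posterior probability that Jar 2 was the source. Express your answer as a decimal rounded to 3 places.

Tabulate prior·likelihood by source: [1] prior 0.333333, lik 0.7, product 0.2333; [2] prior 0.333333, lik 0.7273, product 0.2424; [3] prior 0.333333, lik 0.3, product 0.1000.
Normalizing constant = 0.57576; the posterior for Jar 2 is its product over the sum, 0.2424/0.57576 = 0.421.

Posterior probability ≈ 0.421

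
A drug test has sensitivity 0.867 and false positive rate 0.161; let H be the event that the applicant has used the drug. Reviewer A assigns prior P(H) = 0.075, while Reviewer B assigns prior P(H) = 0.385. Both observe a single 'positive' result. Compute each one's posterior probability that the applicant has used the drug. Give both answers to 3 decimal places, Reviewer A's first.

Reviewer A: 0.304; Reviewer B: 0.771

P('+'|H) = 0.867, P('+'|¬H) = 0.161.
Reviewer A: numerator 0.867·0.075 = 0.065025; evidence = 0.065025+0.161·0.925 = 0.21395; posterior = 0.304.
Reviewer B: numerator 0.867·0.385 = 0.33380; evidence = 0.33380+0.161·0.615 = 0.43281; posterior = 0.771.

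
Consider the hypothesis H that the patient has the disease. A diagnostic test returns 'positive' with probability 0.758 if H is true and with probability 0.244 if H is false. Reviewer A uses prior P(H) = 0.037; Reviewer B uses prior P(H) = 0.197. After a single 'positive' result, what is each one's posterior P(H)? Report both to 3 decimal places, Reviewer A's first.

Reviewer A: 0.107; Reviewer B: 0.433

The likelihood ratio for a 'positive' result is 0.758/0.244 = 3.1066.
Reviewer A: prior odds 0.037/0.963 = 0.038422; posterior odds 0.11936; posterior probability 0.107.
Reviewer B: prior odds 0.197/0.803 = 0.24533; posterior odds 0.76213; posterior probability 0.433.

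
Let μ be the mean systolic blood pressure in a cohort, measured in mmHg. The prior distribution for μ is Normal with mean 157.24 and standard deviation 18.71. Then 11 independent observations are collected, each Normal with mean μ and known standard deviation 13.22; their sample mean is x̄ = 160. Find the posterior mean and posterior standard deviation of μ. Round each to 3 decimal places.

Prior precision 1/τ₀² = 1/18.71² = 0.00285662; data precision n/σ² = 11/13.22² = 0.0629404.
Posterior precision = 0.00285662 + 0.0629404 = 0.0657971, giving posterior SD = 1/√0.0657971 = 3.898.
Posterior mean = (0.00285662·157.24 + 0.0629404·160) / 0.0657971 = 159.880.

Posterior mean ≈ 159.880; posterior SD ≈ 3.898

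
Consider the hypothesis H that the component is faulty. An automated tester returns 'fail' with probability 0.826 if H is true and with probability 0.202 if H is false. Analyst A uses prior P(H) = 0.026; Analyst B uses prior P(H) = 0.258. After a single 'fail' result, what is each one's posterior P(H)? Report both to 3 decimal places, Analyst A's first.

Analyst A: 0.098; Analyst B: 0.587

P('+'|H) = 0.826, P('+'|¬H) = 0.202.
Analyst A: numerator 0.826·0.026 = 0.021476; evidence = 0.021476+0.202·0.974 = 0.21822; posterior = 0.098.
Analyst B: numerator 0.826·0.258 = 0.21311; evidence = 0.21311+0.202·0.742 = 0.36299; posterior = 0.587.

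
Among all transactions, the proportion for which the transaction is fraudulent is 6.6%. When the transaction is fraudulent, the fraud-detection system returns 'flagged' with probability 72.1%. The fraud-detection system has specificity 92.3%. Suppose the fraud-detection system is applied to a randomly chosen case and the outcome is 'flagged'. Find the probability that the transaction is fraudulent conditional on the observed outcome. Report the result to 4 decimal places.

Write H for 'the transaction is fraudulent'. Prior odds H:¬H = 0.066/0.934 = 0.070664. For the 'flagged' outcome, the likelihood ratio is 0.721/0.077 = 9.3636.
Posterior odds = 0.070664 × 9.3636 = 0.66167, so P(H|E) = 0.66167/(1+0.66167) = 0.3982.

P(H | E) ≈ 0.3982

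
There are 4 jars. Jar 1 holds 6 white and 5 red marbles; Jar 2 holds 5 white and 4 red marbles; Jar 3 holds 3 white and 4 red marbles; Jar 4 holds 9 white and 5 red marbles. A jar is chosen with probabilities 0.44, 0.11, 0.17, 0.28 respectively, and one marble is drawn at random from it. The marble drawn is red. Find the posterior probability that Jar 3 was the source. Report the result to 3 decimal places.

Posterior probability ≈ 0.218

P(red|Jar 1) = 0.4545; P(red|Jar 2) = 0.4444; P(red|Jar 3) = 0.5714; P(red|Jar 4) = 0.3571.
Prior × likelihood for each source: 0.44·0.4545=0.2000, 0.11·0.4444=0.04889, 0.17·0.5714=0.09714, 0.28·0.3571=0.1000. Summing gives P(red) = 0.44603.
P(Jar 3 | red) = 0.09714 / 0.44603 = 0.218.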